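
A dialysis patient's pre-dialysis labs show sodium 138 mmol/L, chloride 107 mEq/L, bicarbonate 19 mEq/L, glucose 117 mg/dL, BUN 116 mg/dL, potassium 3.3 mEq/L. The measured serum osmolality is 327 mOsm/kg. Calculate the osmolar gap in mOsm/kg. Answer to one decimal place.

3.1 mOsm/kg

Calculated osmolality = 2·Na + glucose/18 + BUN/2.8
= 2·138 + 117/18 + 116/2.8
= 276 + 6.50 + 41.43
= 323.93 mOsm/kg ≈ 323.9 mOsm/kg
Osmolar gap = measured − calculated = 327 − 323.9 = 3.1 mOsm/kg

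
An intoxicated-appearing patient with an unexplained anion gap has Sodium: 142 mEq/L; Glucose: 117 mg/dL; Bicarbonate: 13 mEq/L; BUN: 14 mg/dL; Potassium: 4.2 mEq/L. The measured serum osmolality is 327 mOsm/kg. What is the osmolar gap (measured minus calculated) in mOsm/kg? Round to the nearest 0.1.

Calculated osmolality = 2·Na + glucose/18 + BUN/2.8
= 2·142 + 117/18 + 14/2.8
= 284 + 6.50 + 5
= 295.5 mOsm/kg ≈ 295.5 mOsm/kg
Osmolar gap = measured − calculated = 327 − 295.5 = 31.5 mOsm/kg

31.5 mOsm/kg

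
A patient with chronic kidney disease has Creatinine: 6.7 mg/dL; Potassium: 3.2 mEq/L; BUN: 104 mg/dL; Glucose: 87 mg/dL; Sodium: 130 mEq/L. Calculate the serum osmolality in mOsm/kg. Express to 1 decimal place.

302.0 mOsm/kg

Calculated osmolality = 2·Na + glucose/18 + BUN/2.8
= 2·130 + 87/18 + 104/2.8
= 260 + 4.83 + 37.14
= 301.97 mOsm/kg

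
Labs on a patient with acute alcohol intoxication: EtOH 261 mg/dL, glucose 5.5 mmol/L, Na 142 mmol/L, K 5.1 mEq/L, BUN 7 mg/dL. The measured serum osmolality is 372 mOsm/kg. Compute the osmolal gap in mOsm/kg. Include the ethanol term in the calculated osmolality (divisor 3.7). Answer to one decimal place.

Calculated osmolality = 2·Na + glucose + BUN/2.8 + ethanol/3.7
= 2·142 + 5.5 + 7/2.8 + 261/3.7
= 284 + 5.50 + 2.50 + 70.54
= 362.54 mOsm/kg ≈ 362.5 mOsm/kg
Osmolar gap = measured − calculated = 372 − 362.5 = 9.5 mOsm/kg

9.5 mOsm/kg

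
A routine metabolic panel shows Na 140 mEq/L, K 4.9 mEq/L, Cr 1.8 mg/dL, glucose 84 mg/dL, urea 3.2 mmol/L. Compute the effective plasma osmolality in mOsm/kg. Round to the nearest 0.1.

284.7 mOsm/kg

Effective osmolality excludes urea (freely permeant across cell membranes):
2·Na + glucose/18
= 2·140 + 84/18
= 280 + 4.67
= 284.67 mOsm/kg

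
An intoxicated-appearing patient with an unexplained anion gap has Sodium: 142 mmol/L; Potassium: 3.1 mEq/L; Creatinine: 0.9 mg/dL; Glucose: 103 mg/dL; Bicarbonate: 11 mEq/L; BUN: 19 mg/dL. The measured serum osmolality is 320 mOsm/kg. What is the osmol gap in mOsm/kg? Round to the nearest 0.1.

Calculated osmolality = 2·Na + glucose/18 + BUN/2.8
= 2·142 + 103/18 + 19/2.8
= 284 + 5.72 + 6.79
= 296.51 mOsm/kg ≈ 296.5 mOsm/kg
Osmolar gap = measured − calculated = 320 − 296.5 = 23.5 mOsm/kg

23.5 mOsm/kg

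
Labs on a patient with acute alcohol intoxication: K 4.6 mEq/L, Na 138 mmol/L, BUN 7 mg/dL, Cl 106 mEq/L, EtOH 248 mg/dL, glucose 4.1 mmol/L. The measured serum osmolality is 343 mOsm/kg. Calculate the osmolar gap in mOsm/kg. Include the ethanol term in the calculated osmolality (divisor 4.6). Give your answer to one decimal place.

6.5 mOsm/kg

Calculated osmolality = 2·Na + glucose + BUN/2.8 + ethanol/4.6
= 2·138 + 4.1 + 7/2.8 + 248/4.6
= 276 + 4.10 + 2.50 + 53.91
= 336.51 mOsm/kg ≈ 336.5 mOsm/kg
Osmolar gap = measured − calculated = 343 − 336.5 = 6.5 mOsm/kg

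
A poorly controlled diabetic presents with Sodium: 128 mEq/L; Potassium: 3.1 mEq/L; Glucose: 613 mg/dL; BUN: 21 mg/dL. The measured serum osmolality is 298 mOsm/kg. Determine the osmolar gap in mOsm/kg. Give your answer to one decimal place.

0.4 mOsm/kg

Calculated osmolality = 2·Na + glucose/18 + BUN/2.8
= 2·128 + 613/18 + 21/2.8
= 256 + 34.06 + 7.50
= 297.56 mOsm/kg ≈ 297.6 mOsm/kg
Osmolar gap = measured − calculated = 298 − 297.6 = 0.4 mOsm/kg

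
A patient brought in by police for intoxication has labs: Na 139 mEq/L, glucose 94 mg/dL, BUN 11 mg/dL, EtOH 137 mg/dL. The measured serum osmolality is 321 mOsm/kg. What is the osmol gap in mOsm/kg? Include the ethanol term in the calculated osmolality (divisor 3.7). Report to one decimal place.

Calculated osmolality = 2·Na + glucose/18 + BUN/2.8 + ethanol/3.7
= 2·139 + 94/18 + 11/2.8 + 137/3.7
= 278 + 5.22 + 3.93 + 37.03
= 324.18 mOsm/kg ≈ 324.2 mOsm/kg
Osmolar gap = measured − calculated = 321 − 324.2 = -3.2 mOsm/kg

-3.2 mOsm/kg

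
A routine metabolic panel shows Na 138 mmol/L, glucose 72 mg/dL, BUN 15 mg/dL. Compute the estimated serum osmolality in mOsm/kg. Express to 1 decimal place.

Calculated osmolality = 2·Na + glucose/18 + BUN/2.8
= 2·138 + 72/18 + 15/2.8
= 276 + 4 + 5.36
= 285.36 mOsm/kg

285.4 mOsm/kg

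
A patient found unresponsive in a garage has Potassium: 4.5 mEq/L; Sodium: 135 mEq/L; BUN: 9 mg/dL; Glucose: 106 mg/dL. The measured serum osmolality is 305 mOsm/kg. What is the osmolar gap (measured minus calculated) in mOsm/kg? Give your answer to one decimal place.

25.9 mOsm/kg

Calculated osmolality = 2·Na + glucose/18 + BUN/2.8
= 2·135 + 106/18 + 9/2.8
= 270 + 5.89 + 3.21
= 279.1 mOsm/kg ≈ 279.1 mOsm/kg
Osmolar gap = measured − calculated = 305 − 279.1 = 25.9 mOsm/kg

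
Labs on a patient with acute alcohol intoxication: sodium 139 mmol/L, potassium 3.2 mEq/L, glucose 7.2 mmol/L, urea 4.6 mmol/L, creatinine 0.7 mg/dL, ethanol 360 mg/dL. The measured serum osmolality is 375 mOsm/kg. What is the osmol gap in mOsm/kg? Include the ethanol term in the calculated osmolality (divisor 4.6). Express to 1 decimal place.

Calculated osmolality = 2·Na + glucose + urea + ethanol/4.6
= 2·139 + 7.2 + 4.6 + 360/4.6
= 278 + 7.20 + 4.60 + 78.26
= 368.06 mOsm/kg ≈ 368.1 mOsm/kg
Osmolar gap = measured − calculated = 375 − 368.1 = 6.9 mOsm/kg

6.9 mOsm/kg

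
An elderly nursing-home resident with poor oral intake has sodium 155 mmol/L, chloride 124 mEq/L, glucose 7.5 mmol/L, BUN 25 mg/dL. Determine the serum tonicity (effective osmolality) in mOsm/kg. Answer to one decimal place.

Effective osmolality excludes urea (freely permeant across cell membranes):
2·Na + glucose
= 2·155 + 7.5
= 310 + 7.5
= 317.5 mOsm/kg

317.5 mOsm/kg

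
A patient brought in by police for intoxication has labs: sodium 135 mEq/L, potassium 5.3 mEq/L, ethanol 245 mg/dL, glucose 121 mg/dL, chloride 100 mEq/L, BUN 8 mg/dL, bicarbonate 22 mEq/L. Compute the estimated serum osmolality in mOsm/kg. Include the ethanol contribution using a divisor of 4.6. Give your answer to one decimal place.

Calculated osmolality = 2·Na + glucose/18 + BUN/2.8 + ethanol/4.6
= 2·135 + 121/18 + 8/2.8 + 245/4.6
= 270 + 6.72 + 2.86 + 53.26
= 332.84 mOsm/kg

332.8 mOsm/kg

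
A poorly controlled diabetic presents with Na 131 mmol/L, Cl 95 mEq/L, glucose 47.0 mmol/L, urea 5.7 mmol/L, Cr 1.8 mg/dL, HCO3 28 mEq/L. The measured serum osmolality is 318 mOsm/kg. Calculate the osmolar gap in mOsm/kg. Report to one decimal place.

3.3 mOsm/kg

Calculated osmolality = 2·Na + glucose + urea
= 2·131 + 47 + 5.7
= 262 + 47 + 5.70
= 314.7 mOsm/kg ≈ 314.7 mOsm/kg
Osmolar gap = measured − calculated = 318 − 314.7 = 3.3 mOsm/kg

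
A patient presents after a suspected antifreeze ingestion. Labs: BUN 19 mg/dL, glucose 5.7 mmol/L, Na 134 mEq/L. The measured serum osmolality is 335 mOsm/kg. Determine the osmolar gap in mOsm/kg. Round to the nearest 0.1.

54.5 mOsm/kg

Calculated osmolality = 2·Na + glucose + BUN/2.8
= 2·134 + 5.7 + 19/2.8
= 268 + 5.70 + 6.79
= 280.49 mOsm/kg ≈ 280.5 mOsm/kg
Osmolar gap = measured − calculated = 335 − 280.5 = 54.5 mOsm/kg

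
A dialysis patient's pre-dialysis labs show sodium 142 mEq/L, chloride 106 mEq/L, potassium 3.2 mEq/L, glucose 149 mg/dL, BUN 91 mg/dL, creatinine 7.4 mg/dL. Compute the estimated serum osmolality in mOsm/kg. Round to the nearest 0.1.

Calculated osmolality = 2·Na + glucose/18 + BUN/2.8
= 2·142 + 149/18 + 91/2.8
= 284 + 8.28 + 32.50
= 324.78 mOsm/kg

324.8 mOsm/kg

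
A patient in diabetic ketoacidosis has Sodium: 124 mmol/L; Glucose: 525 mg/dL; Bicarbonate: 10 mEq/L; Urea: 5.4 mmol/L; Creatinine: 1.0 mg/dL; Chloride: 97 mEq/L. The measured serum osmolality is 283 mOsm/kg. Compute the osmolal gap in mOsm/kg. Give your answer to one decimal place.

Calculated osmolality = 2·Na + glucose/18 + urea
= 2·124 + 525/18 + 5.4
= 248 + 29.17 + 5.40
= 282.57 mOsm/kg ≈ 282.6 mOsm/kg
Osmolar gap = measured − calculated = 283 − 282.6 = 0.4 mOsm/kg

0.4 mOsm/kg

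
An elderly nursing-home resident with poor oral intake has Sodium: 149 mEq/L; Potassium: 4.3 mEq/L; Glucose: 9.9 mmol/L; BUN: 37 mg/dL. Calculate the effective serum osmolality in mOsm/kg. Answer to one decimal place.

Effective osmolality excludes urea (freely permeant across cell membranes):
2·Na + glucose
= 2·149 + 9.9
= 298 + 9.9
= 307.9 mOsm/kg

307.9 mOsm/kg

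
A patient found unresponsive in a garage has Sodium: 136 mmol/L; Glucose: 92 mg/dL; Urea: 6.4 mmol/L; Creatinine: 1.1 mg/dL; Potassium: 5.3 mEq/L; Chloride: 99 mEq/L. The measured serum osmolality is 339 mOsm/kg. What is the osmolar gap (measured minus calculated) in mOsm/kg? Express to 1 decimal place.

Calculated osmolality = 2·Na + glucose/18 + urea
= 2·136 + 92/18 + 6.4
= 272 + 5.11 + 6.40
= 283.51 mOsm/kg ≈ 283.5 mOsm/kg
Osmolar gap = measured − calculated = 339 − 283.5 = 55.5 mOsm/kg

55.5 mOsm/kg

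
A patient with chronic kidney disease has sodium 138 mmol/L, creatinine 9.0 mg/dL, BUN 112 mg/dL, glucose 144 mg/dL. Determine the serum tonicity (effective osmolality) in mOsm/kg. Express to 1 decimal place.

Effective osmolality excludes urea (freely permeant across cell membranes):
2·Na + glucose/18
= 2·138 + 144/18
= 276 + 8
= 284 mOsm/kg

284.0 mOsm/kg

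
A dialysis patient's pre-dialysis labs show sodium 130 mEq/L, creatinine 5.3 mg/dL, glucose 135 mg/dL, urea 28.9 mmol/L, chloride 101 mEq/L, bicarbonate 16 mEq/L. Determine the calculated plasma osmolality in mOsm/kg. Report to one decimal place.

Calculated osmolality = 2·Na + glucose/18 + urea
= 2·130 + 135/18 + 28.9
= 260 + 7.50 + 28.90
= 296.4 mOsm/kg

296.4 mOsm/kg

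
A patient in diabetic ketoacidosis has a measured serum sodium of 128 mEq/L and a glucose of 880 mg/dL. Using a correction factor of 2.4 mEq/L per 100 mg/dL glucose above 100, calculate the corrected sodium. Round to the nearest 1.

147 mEq/L

Corrected Na = measured Na + 2.4 · (glucose − 100)/100
= 128 + 2.4 · (880 − 100)/100
= 128 + 18.7
= 146.7 mEq/L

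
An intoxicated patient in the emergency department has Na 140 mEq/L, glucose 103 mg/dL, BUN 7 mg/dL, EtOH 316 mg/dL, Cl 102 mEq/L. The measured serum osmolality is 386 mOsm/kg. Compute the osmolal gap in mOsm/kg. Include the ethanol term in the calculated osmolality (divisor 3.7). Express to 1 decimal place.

12.4 mOsm/kg

Calculated osmolality = 2·Na + glucose/18 + BUN/2.8 + ethanol/3.7
= 2·140 + 103/18 + 7/2.8 + 316/3.7
= 280 + 5.72 + 2.50 + 85.41
= 373.63 mOsm/kg ≈ 373.6 mOsm/kg
Osmolar gap = measured − calculated = 386 − 373.6 = 12.4 mOsm/kg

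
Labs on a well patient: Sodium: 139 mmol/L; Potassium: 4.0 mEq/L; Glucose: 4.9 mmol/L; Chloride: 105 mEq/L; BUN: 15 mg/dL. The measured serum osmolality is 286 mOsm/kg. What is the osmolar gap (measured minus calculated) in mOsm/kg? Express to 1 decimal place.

Calculated osmolality = 2·Na + glucose + BUN/2.8
= 2·139 + 4.9 + 15/2.8
= 278 + 4.90 + 5.36
= 288.26 mOsm/kg ≈ 288.3 mOsm/kg
Osmolar gap = measured − calculated = 286 − 288.3 = -2.3 mOsm/kg

-2.3 mOsm/kg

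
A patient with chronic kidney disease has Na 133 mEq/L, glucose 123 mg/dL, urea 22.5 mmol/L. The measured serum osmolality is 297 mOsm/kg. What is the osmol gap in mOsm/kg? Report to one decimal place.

Calculated osmolality = 2·Na + glucose/18 + urea
= 2·133 + 123/18 + 22.5
= 266 + 6.83 + 22.50
= 295.33 mOsm/kg ≈ 295.3 mOsm/kg
Osmolar gap = measured − calculated = 297 − 295.3 = 1.7 mOsm/kg

1.7 mOsm/kg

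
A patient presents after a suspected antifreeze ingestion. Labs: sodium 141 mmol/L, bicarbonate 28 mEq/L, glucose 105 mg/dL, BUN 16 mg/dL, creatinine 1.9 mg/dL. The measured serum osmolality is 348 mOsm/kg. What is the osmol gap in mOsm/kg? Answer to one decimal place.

54.5 mOsm/kg

Calculated osmolality = 2·Na + glucose/18 + BUN/2.8
= 2·141 + 105/18 + 16/2.8
= 282 + 5.83 + 5.71
= 293.54 mOsm/kg ≈ 293.5 mOsm/kg
Osmolar gap = measured − calculated = 348 − 293.5 = 54.5 mOsm/kg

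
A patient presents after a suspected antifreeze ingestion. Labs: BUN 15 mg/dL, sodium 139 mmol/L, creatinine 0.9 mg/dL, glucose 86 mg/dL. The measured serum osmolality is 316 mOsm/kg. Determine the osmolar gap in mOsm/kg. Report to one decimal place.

Calculated osmolality = 2·Na + glucose/18 + BUN/2.8
= 2·139 + 86/18 + 15/2.8
= 278 + 4.78 + 5.36
= 288.14 mOsm/kg ≈ 288.1 mOsm/kg
Osmolar gap = measured − calculated = 316 − 288.1 = 27.9 mOsm/kg

27.9 mOsm/kg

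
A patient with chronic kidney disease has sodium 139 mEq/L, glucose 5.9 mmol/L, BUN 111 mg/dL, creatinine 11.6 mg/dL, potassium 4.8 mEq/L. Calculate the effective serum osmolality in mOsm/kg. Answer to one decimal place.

283.9 mOsm/kg

Effective osmolality excludes urea (freely permeant across cell membranes):
2·Na + glucose
= 2·139 + 5.9
= 278 + 5.9
= 283.9 mOsm/kg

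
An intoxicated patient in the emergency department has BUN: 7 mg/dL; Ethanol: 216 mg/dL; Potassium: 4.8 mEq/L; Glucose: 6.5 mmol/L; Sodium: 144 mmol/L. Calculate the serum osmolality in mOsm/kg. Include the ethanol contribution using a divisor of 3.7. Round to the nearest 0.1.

355.4 mOsm/kg

Calculated osmolality = 2·Na + glucose + BUN/2.8 + ethanol/3.7
= 2·144 + 6.5 + 7/2.8 + 216/3.7
= 288 + 6.50 + 2.50 + 58.38
= 355.38 mOsm/kg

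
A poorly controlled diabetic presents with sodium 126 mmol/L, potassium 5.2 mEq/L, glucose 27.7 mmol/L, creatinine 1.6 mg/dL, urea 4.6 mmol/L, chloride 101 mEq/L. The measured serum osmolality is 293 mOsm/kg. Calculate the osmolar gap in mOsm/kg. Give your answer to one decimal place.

8.7 mOsm/kg

Calculated osmolality = 2·Na + glucose + urea
= 2·126 + 27.7 + 4.6
= 252 + 27.70 + 4.60
= 284.3 mOsm/kg ≈ 284.3 mOsm/kg
Osmolar gap = measured − calculated = 293 − 284.3 = 8.7 mOsm/kg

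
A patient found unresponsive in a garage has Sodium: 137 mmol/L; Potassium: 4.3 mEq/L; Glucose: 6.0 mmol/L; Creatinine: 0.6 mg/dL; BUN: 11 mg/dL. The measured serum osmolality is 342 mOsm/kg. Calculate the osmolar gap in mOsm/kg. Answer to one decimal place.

58.1 mOsm/kg

Calculated osmolality = 2·Na + glucose + BUN/2.8
= 2·137 + 6 + 11/2.8
= 274 + 6 + 3.93
= 283.93 mOsm/kg ≈ 283.9 mOsm/kg
Osmolar gap = measured − calculated = 342 − 283.9 = 58.1 mOsm/kg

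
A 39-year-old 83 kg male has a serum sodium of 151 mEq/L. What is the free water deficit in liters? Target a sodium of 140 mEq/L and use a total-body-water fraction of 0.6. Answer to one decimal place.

TBW = 0.6 · 83 = 49.8 L
Free water deficit = TBW · (Na/140 − 1)
= 49.8 · (151/140 − 1)
= 49.8 · 0.0786
= 3.91 L

3.9 L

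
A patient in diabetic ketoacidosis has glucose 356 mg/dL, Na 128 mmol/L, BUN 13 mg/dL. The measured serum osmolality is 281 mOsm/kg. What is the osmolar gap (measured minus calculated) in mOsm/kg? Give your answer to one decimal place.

Calculated osmolality = 2·Na + glucose/18 + BUN/2.8
= 2·128 + 356/18 + 13/2.8
= 256 + 19.78 + 4.64
= 280.42 mOsm/kg ≈ 280.4 mOsm/kg
Osmolar gap = measured − calculated = 281 − 280.4 = 0.6 mOsm/kg

0.6 mOsm/kg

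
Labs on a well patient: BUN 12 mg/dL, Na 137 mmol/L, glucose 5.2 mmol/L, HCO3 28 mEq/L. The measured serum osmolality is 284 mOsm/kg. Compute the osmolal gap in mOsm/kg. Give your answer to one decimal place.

Calculated osmolality = 2·Na + glucose + BUN/2.8
= 2·137 + 5.2 + 12/2.8
= 274 + 5.20 + 4.29
= 283.49 mOsm/kg ≈ 283.5 mOsm/kg
Osmolar gap = measured − calculated = 284 − 283.5 = 0.5 mOsm/kg

0.5 mOsm/kg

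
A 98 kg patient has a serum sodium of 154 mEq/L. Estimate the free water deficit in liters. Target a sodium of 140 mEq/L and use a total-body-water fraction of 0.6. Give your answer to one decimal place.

5.9 L

TBW = 0.6 · 98 = 58.8 L
Free water deficit = TBW · (Na/140 − 1)
= 58.8 · (154/140 − 1)
= 58.8 · 0.1
= 5.88 L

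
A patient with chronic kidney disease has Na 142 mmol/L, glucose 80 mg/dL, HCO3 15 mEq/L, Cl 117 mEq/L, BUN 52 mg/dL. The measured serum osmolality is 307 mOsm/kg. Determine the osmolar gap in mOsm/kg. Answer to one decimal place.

Calculated osmolality = 2·Na + glucose/18 + BUN/2.8
= 2·142 + 80/18 + 52/2.8
= 284 + 4.44 + 18.57
= 307.01 mOsm/kg ≈ 307.0 mOsm/kg
Osmolar gap = measured − calculated = 307 − 307.0 = 0.0 mOsm/kg

0.0 mOsm/kg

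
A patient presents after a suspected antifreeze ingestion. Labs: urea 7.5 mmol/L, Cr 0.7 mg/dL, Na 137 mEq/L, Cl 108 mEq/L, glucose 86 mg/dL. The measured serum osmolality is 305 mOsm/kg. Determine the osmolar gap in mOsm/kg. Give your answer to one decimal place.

18.7 mOsm/kg

Calculated osmolality = 2·Na + glucose/18 + urea
= 2·137 + 86/18 + 7.5
= 274 + 4.78 + 7.50
= 286.28 mOsm/kg ≈ 286.3 mOsm/kg
Osmolar gap = measured − calculated = 305 − 286.3 = 18.7 mOsm/kg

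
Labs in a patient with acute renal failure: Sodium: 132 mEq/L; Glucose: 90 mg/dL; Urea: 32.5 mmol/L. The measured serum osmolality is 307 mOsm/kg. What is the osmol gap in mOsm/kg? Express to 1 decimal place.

5.5 mOsm/kg

Calculated osmolality = 2·Na + glucose/18 + urea
= 2·132 + 90/18 + 32.5
= 264 + 5 + 32.50
= 301.5 mOsm/kg ≈ 301.5 mOsm/kg
Osmolar gap = measured − calculated = 307 − 301.5 = 5.5 mOsm/kg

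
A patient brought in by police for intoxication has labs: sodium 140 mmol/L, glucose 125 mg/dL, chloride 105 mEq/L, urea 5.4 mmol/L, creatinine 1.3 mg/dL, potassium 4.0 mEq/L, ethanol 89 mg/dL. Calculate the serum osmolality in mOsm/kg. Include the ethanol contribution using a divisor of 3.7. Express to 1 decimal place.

Calculated osmolality = 2·Na + glucose/18 + urea + ethanol/3.7
= 2·140 + 125/18 + 5.4 + 89/3.7
= 280 + 6.94 + 5.40 + 24.05
= 316.39 mOsm/kg

316.4 mOsm/kg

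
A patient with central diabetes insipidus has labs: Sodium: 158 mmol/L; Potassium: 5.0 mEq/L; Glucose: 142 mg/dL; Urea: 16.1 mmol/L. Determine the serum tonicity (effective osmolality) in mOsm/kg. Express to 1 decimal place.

Effective osmolality excludes urea (freely permeant across cell membranes):
2·Na + glucose/18
= 2·158 + 142/18
= 316 + 7.89
= 323.89 mOsm/kg

323.9 mOsm/kg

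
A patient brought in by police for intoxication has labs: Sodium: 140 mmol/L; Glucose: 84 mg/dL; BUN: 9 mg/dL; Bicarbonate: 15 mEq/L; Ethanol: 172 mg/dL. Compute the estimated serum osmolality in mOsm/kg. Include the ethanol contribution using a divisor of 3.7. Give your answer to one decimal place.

Calculated osmolality = 2·Na + glucose/18 + BUN/2.8 + ethanol/3.7
= 2·140 + 84/18 + 9/2.8 + 172/3.7
= 280 + 4.67 + 3.21 + 46.49
= 334.37 mOsm/kg

334.4 mOsm/kg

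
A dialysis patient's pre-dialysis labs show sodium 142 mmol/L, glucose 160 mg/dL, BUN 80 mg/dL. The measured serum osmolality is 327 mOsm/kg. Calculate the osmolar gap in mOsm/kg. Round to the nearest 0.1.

Calculated osmolality = 2·Na + glucose/18 + BUN/2.8
= 2·142 + 160/18 + 80/2.8
= 284 + 8.89 + 28.57
= 321.46 mOsm/kg ≈ 321.5 mOsm/kg
Osmolar gap = measured − calculated = 327 − 321.5 = 5.5 mOsm/kg

5.5 mOsm/kg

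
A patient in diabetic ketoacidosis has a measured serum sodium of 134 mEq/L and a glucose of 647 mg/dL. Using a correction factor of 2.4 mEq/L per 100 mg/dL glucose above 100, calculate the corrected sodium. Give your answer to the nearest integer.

147 mEq/L

Corrected Na = measured Na + 2.4 · (glucose − 100)/100
= 134 + 2.4 · (647 − 100)/100
= 134 + 13.1
= 147.1 mEq/L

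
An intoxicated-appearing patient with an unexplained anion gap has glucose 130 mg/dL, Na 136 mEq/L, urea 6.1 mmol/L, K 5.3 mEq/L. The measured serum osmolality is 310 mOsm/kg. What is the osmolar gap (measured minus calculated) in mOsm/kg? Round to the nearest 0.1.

24.7 mOsm/kg

Calculated osmolality = 2·Na + glucose/18 + urea
= 2·136 + 130/18 + 6.1
= 272 + 7.22 + 6.10
= 285.32 mOsm/kg ≈ 285.3 mOsm/kg
Osmolar gap = measured − calculated = 310 − 285.3 = 24.7 mOsm/kg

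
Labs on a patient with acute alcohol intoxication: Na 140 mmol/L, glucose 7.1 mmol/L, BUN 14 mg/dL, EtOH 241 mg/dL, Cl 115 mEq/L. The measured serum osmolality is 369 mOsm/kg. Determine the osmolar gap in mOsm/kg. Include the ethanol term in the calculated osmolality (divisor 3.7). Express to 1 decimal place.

11.8 mOsm/kg

Calculated osmolality = 2·Na + glucose + BUN/2.8 + ethanol/3.7
= 2·140 + 7.1 + 14/2.8 + 241/3.7
= 280 + 7.10 + 5 + 65.14
= 357.24 mOsm/kg ≈ 357.2 mOsm/kg
Osmolar gap = measured − calculated = 369 − 357.2 = 11.8 mOsm/kg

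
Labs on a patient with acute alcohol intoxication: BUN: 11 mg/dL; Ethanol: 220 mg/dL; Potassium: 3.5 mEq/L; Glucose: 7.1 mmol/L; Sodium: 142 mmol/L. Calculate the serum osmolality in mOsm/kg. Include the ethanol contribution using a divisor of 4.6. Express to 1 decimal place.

Calculated osmolality = 2·Na + glucose + BUN/2.8 + ethanol/4.6
= 2·142 + 7.1 + 11/2.8 + 220/4.6
= 284 + 7.10 + 3.93 + 47.83
= 342.86 mOsm/kg

342.9 mOsm/kg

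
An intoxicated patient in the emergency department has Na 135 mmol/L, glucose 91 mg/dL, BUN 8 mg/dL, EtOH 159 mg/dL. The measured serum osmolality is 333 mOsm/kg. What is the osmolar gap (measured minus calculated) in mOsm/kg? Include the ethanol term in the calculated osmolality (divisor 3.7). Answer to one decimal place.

12.1 mOsm/kg

Calculated osmolality = 2·Na + glucose/18 + BUN/2.8 + ethanol/3.7
= 2·135 + 91/18 + 8/2.8 + 159/3.7
= 270 + 5.06 + 2.86 + 42.97
= 320.89 mOsm/kg ≈ 320.9 mOsm/kg
Osmolar gap = measured − calculated = 333 − 320.9 = 12.1 mOsm/kg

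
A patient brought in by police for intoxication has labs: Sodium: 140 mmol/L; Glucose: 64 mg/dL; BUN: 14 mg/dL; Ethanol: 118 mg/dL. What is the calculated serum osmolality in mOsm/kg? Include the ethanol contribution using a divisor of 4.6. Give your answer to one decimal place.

Calculated osmolality = 2·Na + glucose/18 + BUN/2.8 + ethanol/4.6
= 2·140 + 64/18 + 14/2.8 + 118/4.6
= 280 + 3.56 + 5 + 25.65
= 314.21 mOsm/kg

314.2 mOsm/kg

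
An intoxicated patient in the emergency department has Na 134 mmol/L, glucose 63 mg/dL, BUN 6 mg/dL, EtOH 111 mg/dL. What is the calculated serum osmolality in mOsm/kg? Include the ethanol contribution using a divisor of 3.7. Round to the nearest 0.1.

303.6 mOsm/kg

Calculated osmolality = 2·Na + glucose/18 + BUN/2.8 + ethanol/3.7
= 2·134 + 63/18 + 6/2.8 + 111/3.7
= 268 + 3.50 + 2.14 + 30
= 303.64 mOsm/kg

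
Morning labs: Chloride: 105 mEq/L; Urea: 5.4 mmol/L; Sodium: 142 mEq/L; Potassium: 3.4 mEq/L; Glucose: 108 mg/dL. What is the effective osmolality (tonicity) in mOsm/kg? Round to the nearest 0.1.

Effective osmolality excludes urea (freely permeant across cell membranes):
2·Na + glucose/18
= 2·142 + 108/18
= 284 + 6
= 290 mOsm/kg

290.0 mOsm/kg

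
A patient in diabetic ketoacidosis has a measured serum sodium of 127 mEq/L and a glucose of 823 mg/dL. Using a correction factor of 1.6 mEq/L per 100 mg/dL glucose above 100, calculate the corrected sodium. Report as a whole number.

139 mEq/L

Corrected Na = measured Na + 1.6 · (glucose − 100)/100
= 127 + 1.6 · (823 − 100)/100
= 127 + 11.6
= 138.6 mEq/L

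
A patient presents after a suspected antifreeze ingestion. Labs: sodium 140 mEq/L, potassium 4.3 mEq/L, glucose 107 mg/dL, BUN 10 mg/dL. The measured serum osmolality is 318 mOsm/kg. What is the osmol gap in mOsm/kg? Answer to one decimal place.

Calculated osmolality = 2·Na + glucose/18 + BUN/2.8
= 2·140 + 107/18 + 10/2.8
= 280 + 5.94 + 3.57
= 289.51 mOsm/kg ≈ 289.5 mOsm/kg
Osmolar gap = measured − calculated = 318 − 289.5 = 28.5 mOsm/kg

28.5 mOsm/kg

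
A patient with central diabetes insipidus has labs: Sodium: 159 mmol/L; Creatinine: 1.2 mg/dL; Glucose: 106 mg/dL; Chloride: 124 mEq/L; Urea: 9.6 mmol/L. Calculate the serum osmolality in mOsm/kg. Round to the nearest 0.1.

333.5 mOsm/kg

Calculated osmolality = 2·Na + glucose/18 + urea
= 2·159 + 106/18 + 9.6
= 318 + 5.89 + 9.60
= 333.49 mOsm/kg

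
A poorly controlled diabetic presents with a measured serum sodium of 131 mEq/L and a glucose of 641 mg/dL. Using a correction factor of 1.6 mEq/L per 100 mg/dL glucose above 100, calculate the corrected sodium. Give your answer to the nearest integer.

140 mEq/L

Corrected Na = measured Na + 1.6 · (glucose − 100)/100
= 131 + 1.6 · (641 − 100)/100
= 131 + 8.7
= 139.7 mEq/L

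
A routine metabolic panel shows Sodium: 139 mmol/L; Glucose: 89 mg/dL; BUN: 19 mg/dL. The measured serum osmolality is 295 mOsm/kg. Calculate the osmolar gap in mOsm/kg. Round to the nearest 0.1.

5.3 mOsm/kg

Calculated osmolality = 2·Na + glucose/18 + BUN/2.8
= 2·139 + 89/18 + 19/2.8
= 278 + 4.94 + 6.79
= 289.73 mOsm/kg ≈ 289.7 mOsm/kg
Osmolar gap = measured − calculated = 295 − 289.7 = 5.3 mOsm/kg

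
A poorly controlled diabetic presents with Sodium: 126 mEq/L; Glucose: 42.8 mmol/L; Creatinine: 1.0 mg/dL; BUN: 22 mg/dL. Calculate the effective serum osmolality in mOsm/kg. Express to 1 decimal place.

Effective osmolality excludes urea (freely permeant across cell membranes):
2·Na + glucose
= 2·126 + 42.8
= 252 + 42.8
= 294.8 mOsm/kg

294.8 mOsm/kg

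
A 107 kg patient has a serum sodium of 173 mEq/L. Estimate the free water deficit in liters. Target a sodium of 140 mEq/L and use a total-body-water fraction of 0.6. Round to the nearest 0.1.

TBW = 0.6 · 107 = 64.2 L
Free water deficit = TBW · (Na/140 − 1)
= 64.2 · (173/140 − 1)
= 64.2 · 0.2357
= 15.13 L

15.1 L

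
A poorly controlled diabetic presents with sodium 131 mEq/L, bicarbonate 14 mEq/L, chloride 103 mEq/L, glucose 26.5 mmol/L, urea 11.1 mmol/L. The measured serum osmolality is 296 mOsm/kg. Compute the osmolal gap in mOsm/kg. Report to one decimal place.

-3.6 mOsm/kg

Calculated osmolality = 2·Na + glucose + urea
= 2·131 + 26.5 + 11.1
= 262 + 26.50 + 11.10
= 299.6 mOsm/kg ≈ 299.6 mOsm/kg
Osmolar gap = measured − calculated = 296 − 299.6 = -3.6 mOsm/kg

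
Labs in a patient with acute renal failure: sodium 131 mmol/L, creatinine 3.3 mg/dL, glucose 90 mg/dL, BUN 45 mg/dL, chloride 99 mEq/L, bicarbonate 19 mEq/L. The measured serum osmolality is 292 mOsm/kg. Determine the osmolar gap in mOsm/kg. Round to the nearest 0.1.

8.9 mOsm/kg

Calculated osmolality = 2·Na + glucose/18 + BUN/2.8
= 2·131 + 90/18 + 45/2.8
= 262 + 5 + 16.07
= 283.07 mOsm/kg ≈ 283.1 mOsm/kg
Osmolar gap = measured − calculated = 292 − 283.1 = 8.9 mOsm/kg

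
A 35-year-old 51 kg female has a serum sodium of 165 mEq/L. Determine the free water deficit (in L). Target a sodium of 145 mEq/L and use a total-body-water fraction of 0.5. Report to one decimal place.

TBW = 0.5 · 51 = 25.5 L
Free water deficit = TBW · (Na/145 − 1)
= 25.5 · (165/145 − 1)
= 25.5 · 0.1379
= 3.52 L

3.5 L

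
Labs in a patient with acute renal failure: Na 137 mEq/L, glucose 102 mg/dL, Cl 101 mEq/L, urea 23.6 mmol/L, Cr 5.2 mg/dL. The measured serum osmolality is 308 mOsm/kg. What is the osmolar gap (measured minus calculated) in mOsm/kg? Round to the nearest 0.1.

4.7 mOsm/kg

Calculated osmolality = 2·Na + glucose/18 + urea
= 2·137 + 102/18 + 23.6
= 274 + 5.67 + 23.60
= 303.27 mOsm/kg ≈ 303.3 mOsm/kg
Osmolar gap = measured − calculated = 308 − 303.3 = 4.7 mOsm/kg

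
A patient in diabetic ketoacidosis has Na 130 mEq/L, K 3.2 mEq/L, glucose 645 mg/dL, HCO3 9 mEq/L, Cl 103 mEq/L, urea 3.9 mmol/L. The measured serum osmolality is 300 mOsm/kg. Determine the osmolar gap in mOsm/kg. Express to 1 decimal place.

0.3 mOsm/kg

Calculated osmolality = 2·Na + glucose/18 + urea
= 2·130 + 645/18 + 3.9
= 260 + 35.83 + 3.90
= 299.73 mOsm/kg ≈ 299.7 mOsm/kg
Osmolar gap = measured − calculated = 300 − 299.7 = 0.3 mOsm/kg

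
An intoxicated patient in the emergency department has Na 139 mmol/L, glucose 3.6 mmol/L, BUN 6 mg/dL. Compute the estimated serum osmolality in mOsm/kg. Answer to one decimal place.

Calculated osmolality = 2·Na + glucose + BUN/2.8
= 2·139 + 3.6 + 6/2.8
= 278 + 3.60 + 2.14
= 283.74 mOsm/kg

283.7 mOsm/kg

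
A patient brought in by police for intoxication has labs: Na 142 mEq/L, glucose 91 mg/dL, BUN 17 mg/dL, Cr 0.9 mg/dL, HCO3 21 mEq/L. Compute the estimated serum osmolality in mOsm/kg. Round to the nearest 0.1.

295.1 mOsm/kg

Calculated osmolality = 2·Na + glucose/18 + BUN/2.8
= 2·142 + 91/18 + 17/2.8
= 284 + 5.06 + 6.07
= 295.13 mOsm/kg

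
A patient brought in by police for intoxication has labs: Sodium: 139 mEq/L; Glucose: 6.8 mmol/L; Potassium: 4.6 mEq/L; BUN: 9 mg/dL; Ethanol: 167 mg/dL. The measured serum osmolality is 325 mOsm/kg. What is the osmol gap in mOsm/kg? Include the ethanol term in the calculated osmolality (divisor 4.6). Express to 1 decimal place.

0.7 mOsm/kg

Calculated osmolality = 2·Na + glucose + BUN/2.8 + ethanol/4.6
= 2·139 + 6.8 + 9/2.8 + 167/4.6
= 278 + 6.80 + 3.21 + 36.30
= 324.31 mOsm/kg ≈ 324.3 mOsm/kg
Osmolar gap = measured − calculated = 325 − 324.3 = 0.7 mOsm/kg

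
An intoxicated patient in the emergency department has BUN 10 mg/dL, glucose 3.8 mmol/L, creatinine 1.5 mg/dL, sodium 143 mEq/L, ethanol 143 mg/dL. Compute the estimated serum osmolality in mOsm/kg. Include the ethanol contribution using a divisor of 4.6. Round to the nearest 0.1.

Calculated osmolality = 2·Na + glucose + BUN/2.8 + ethanol/4.6
= 2·143 + 3.8 + 10/2.8 + 143/4.6
= 286 + 3.80 + 3.57 + 31.09
= 324.46 mOsm/kg

324.5 mOsm/kg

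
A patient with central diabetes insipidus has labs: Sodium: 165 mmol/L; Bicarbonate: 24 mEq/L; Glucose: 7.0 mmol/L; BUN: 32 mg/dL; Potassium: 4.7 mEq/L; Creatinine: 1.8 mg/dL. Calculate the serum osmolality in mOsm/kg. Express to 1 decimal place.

348.4 mOsm/kg

Calculated osmolality = 2·Na + glucose + BUN/2.8
= 2·165 + 7 + 32/2.8
= 330 + 7 + 11.43
= 348.43 mOsm/kg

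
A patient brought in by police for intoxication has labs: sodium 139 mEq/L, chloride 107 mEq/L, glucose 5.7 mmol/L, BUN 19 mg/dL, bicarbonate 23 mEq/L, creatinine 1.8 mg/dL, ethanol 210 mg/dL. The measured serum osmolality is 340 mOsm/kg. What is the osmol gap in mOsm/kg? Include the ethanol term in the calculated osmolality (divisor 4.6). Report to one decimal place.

Calculated osmolality = 2·Na + glucose + BUN/2.8 + ethanol/4.6
= 2·139 + 5.7 + 19/2.8 + 210/4.6
= 278 + 5.70 + 6.79 + 45.65
= 336.14 mOsm/kg ≈ 336.1 mOsm/kg
Osmolar gap = measured − calculated = 340 − 336.1 = 3.9 mOsm/kg

3.9 mOsm/kg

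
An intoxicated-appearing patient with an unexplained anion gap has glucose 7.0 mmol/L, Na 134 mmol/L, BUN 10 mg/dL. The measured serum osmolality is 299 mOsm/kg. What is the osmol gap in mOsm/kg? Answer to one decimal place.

20.4 mOsm/kg

Calculated osmolality = 2·Na + glucose + BUN/2.8
= 2·134 + 7 + 10/2.8
= 268 + 7 + 3.57
= 278.57 mOsm/kg ≈ 278.6 mOsm/kg
Osmolar gap = measured − calculated = 299 − 278.6 = 20.4 mOsm/kg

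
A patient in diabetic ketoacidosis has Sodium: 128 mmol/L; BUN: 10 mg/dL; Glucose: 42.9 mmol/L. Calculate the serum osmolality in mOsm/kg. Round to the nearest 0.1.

Calculated osmolality = 2·Na + glucose + BUN/2.8
= 2·128 + 42.9 + 10/2.8
= 256 + 42.90 + 3.57
= 302.47 mOsm/kg

302.5 mOsm/kg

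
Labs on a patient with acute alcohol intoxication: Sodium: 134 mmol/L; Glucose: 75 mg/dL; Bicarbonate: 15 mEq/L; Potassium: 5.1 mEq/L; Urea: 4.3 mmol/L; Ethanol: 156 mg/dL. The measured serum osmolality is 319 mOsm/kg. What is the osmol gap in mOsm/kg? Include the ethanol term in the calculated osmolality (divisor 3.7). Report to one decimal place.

0.4 mOsm/kg

Calculated osmolality = 2·Na + glucose/18 + urea + ethanol/3.7
= 2·134 + 75/18 + 4.3 + 156/3.7
= 268 + 4.17 + 4.30 + 42.16
= 318.63 mOsm/kg ≈ 318.6 mOsm/kg
Osmolar gap = measured − calculated = 319 − 318.6 = 0.4 mOsm/kg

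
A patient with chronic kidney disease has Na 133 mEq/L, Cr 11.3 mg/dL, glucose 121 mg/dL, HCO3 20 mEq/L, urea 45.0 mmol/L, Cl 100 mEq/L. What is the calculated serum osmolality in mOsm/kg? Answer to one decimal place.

Calculated osmolality = 2·Na + glucose/18 + urea
= 2·133 + 121/18 + 45
= 266 + 6.72 + 45
= 317.72 mOsm/kg

317.7 mOsm/kg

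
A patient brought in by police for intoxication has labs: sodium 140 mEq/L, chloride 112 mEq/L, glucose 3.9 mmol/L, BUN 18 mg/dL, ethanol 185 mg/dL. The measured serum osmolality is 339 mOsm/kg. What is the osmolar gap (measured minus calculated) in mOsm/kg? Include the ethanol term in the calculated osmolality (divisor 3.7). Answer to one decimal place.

Calculated osmolality = 2·Na + glucose + BUN/2.8 + ethanol/3.7
= 2·140 + 3.9 + 18/2.8 + 185/3.7
= 280 + 3.90 + 6.43 + 50
= 340.33 mOsm/kg ≈ 340.3 mOsm/kg
Osmolar gap = measured − calculated = 339 − 340.3 = -1.3 mOsm/kg

-1.3 mOsm/kg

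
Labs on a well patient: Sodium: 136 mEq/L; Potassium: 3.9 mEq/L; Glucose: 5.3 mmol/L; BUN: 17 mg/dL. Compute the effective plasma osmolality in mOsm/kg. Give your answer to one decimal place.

277.3 mOsm/kg

Effective osmolality excludes urea (freely permeant across cell membranes):
2·Na + glucose
= 2·136 + 5.3
= 272 + 5.3
= 277.3 mOsm/kg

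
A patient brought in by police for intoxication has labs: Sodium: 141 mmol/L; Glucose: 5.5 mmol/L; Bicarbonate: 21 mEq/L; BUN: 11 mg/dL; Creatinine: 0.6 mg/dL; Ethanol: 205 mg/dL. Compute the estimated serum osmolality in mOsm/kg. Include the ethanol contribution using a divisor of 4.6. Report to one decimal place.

336.0 mOsm/kg

Calculated osmolality = 2·Na + glucose + BUN/2.8 + ethanol/4.6
= 2·141 + 5.5 + 11/2.8 + 205/4.6
= 282 + 5.50 + 3.93 + 44.57
= 336 mOsm/kg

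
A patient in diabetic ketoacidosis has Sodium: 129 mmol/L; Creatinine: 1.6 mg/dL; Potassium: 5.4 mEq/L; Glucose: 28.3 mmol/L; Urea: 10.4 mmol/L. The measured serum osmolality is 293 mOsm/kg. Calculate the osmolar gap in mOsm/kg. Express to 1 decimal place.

-3.7 mOsm/kg

Calculated osmolality = 2·Na + glucose + urea
= 2·129 + 28.3 + 10.4
= 258 + 28.30 + 10.40
= 296.7 mOsm/kg ≈ 296.7 mOsm/kg
Osmolar gap = measured − calculated = 293 − 296.7 = -3.7 mOsm/kg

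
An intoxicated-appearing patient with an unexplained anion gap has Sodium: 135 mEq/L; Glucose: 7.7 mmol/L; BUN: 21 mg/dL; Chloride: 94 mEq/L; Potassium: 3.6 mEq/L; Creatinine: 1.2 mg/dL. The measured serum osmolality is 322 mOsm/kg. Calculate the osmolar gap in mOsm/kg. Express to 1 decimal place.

36.8 mOsm/kg

Calculated osmolality = 2·Na + glucose + BUN/2.8
= 2·135 + 7.7 + 21/2.8
= 270 + 7.70 + 7.50
= 285.2 mOsm/kg ≈ 285.2 mOsm/kg
Osmolar gap = measured − calculated = 322 − 285.2 = 36.8 mOsm/kg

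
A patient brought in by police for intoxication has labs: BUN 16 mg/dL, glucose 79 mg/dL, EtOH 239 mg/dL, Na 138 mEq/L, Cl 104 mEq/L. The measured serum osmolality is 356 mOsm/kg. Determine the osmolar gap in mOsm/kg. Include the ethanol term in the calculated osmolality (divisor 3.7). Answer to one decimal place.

Calculated osmolality = 2·Na + glucose/18 + BUN/2.8 + ethanol/3.7
= 2·138 + 79/18 + 16/2.8 + 239/3.7
= 276 + 4.39 + 5.71 + 64.59
= 350.69 mOsm/kg ≈ 350.7 mOsm/kg
Osmolar gap = measured − calculated = 356 − 350.7 = 5.3 mOsm/kg

5.3 mOsm/kg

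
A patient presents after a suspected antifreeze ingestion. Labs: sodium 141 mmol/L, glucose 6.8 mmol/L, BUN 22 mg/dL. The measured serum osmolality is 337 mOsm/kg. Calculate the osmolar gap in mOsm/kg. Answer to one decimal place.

40.3 mOsm/kg

Calculated osmolality = 2·Na + glucose + BUN/2.8
= 2·141 + 6.8 + 22/2.8
= 282 + 6.80 + 7.86
= 296.66 mOsm/kg ≈ 296.7 mOsm/kg
Osmolar gap = measured − calculated = 337 − 296.7 = 40.3 mOsm/kg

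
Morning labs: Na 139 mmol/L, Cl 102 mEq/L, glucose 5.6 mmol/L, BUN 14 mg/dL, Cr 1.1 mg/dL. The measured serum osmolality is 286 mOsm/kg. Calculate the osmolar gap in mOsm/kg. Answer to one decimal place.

-2.6 mOsm/kg

Calculated osmolality = 2·Na + glucose + BUN/2.8
= 2·139 + 5.6 + 14/2.8
= 278 + 5.60 + 5
= 288.6 mOsm/kg ≈ 288.6 mOsm/kg
Osmolar gap = measured − calculated = 286 − 288.6 = -2.6 mOsm/kg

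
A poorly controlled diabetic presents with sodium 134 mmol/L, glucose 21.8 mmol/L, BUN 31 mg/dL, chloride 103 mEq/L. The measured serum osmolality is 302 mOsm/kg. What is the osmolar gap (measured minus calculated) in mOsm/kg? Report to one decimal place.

Calculated osmolality = 2·Na + glucose + BUN/2.8
= 2·134 + 21.8 + 31/2.8
= 268 + 21.80 + 11.07
= 300.87 mOsm/kg ≈ 300.9 mOsm/kg
Osmolar gap = measured − calculated = 302 − 300.9 = 1.1 mOsm/kg

1.1 mOsm/kg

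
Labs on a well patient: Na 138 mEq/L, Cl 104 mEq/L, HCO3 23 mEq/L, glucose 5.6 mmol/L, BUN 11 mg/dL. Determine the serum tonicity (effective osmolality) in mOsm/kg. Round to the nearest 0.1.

Effective osmolality excludes urea (freely permeant across cell membranes):
2·Na + glucose
= 2·138 + 5.6
= 276 + 5.6
= 281.6 mOsm/kg

281.6 mOsm/kg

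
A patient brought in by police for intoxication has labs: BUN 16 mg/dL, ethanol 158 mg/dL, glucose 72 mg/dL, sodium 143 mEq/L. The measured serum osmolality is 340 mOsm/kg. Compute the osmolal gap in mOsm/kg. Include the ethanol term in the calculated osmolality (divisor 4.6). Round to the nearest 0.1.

Calculated osmolality = 2·Na + glucose/18 + BUN/2.8 + ethanol/4.6
= 2·143 + 72/18 + 16/2.8 + 158/4.6
= 286 + 4 + 5.71 + 34.35
= 330.06 mOsm/kg ≈ 330.1 mOsm/kg
Osmolar gap = measured − calculated = 340 − 330.1 = 9.9 mOsm/kg

9.9 mOsm/kg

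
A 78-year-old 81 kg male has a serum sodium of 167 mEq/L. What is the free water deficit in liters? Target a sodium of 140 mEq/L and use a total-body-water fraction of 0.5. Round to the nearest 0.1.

TBW = 0.5 · 81 = 40.5 L
Free water deficit = TBW · (Na/140 − 1)
= 40.5 · (167/140 − 1)
= 40.5 · 0.1929
= 7.81 L

7.8 L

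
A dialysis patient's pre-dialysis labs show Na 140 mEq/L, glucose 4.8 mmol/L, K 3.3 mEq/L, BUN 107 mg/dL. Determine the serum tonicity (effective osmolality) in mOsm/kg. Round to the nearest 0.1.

Effective osmolality excludes urea (freely permeant across cell membranes):
2·Na + glucose
= 2·140 + 4.8
= 280 + 4.8
= 284.8 mOsm/kg

284.8 mOsm/kg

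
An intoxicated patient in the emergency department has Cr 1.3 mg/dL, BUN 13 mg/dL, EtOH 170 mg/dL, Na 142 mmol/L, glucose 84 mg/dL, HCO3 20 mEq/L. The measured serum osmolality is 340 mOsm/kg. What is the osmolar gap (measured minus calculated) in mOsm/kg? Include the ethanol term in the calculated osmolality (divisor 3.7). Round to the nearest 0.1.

Calculated osmolality = 2·Na + glucose/18 + BUN/2.8 + ethanol/3.7
= 2·142 + 84/18 + 13/2.8 + 170/3.7
= 284 + 4.67 + 4.64 + 45.95
= 339.26 mOsm/kg ≈ 339.3 mOsm/kg
Osmolar gap = measured − calculated = 340 − 339.3 = 0.7 mOsm/kg

0.7 mOsm/kg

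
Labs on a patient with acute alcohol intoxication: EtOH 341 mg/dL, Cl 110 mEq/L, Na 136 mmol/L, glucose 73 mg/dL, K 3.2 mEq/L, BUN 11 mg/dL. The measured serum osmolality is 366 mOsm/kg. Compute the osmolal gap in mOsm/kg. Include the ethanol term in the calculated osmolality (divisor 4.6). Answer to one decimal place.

Calculated osmolality = 2·Na + glucose/18 + BUN/2.8 + ethanol/4.6
= 2·136 + 73/18 + 11/2.8 + 341/4.6
= 272 + 4.06 + 3.93 + 74.13
= 354.12 mOsm/kg ≈ 354.1 mOsm/kg
Osmolar gap = measured − calculated = 366 − 354.1 = 11.9 mOsm/kg

11.9 mOsm/kg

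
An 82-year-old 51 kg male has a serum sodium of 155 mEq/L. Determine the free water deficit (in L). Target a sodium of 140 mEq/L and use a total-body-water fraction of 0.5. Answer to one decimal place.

TBW = 0.5 · 51 = 25.5 L
Free water deficit = TBW · (Na/140 − 1)
= 25.5 · (155/140 − 1)
= 25.5 · 0.1071
= 2.73 L

2.7 L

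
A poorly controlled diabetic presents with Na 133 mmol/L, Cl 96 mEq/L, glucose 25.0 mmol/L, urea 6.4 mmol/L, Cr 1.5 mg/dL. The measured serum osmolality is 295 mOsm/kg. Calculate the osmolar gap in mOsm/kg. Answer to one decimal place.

Calculated osmolality = 2·Na + glucose + urea
= 2·133 + 25 + 6.4
= 266 + 25 + 6.40
= 297.4 mOsm/kg ≈ 297.4 mOsm/kg
Osmolar gap = measured − calculated = 295 − 297.4 = -2.4 mOsm/kg

-2.4 mOsm/kg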